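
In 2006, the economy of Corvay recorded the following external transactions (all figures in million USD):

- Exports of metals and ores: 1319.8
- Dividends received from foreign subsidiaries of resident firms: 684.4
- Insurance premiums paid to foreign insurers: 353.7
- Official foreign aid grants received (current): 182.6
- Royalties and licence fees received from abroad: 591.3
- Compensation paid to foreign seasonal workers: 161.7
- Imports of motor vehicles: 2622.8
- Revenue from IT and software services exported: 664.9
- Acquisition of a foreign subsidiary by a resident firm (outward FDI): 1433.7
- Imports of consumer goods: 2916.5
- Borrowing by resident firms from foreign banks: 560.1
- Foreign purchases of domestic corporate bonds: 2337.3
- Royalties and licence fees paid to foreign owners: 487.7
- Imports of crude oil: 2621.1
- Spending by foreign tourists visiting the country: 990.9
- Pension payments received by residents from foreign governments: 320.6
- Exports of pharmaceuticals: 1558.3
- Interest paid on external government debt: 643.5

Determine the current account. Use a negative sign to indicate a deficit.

Goods: 1319.8 + 1558.3 - 2621.1 - 2916.5 - 2622.8 = -5282.3
Services: 664.9 + 990.9 - 353.7 + 591.3 - 487.7 = 1405.7
Primary income: -161.7 - 643.5 + 684.4 = -120.8
Secondary income: 320.6 + 182.6 = 503.2
Current account = (-5282.3) + 1405.7 + (-120.8) + 503.2 = -3494.2
(Excluded from the current account — financial account: acquisition of a foreign subsidiary by a resident firm (outward FDI) 1433.7, borrowing by resident firms from foreign banks 560.1, foreign purchases of domestic corporate bonds 2337.3.)

-3494.2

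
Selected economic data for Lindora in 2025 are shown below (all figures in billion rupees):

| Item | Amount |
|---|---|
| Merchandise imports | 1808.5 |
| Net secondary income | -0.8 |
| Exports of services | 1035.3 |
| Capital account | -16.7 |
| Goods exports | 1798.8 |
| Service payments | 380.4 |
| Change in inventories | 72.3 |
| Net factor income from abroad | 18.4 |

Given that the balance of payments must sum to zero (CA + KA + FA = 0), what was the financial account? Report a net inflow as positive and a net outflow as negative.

-646.1

Goods balance = 1798.8 - 1808.5 = -9.7
Services balance = 1035.3 - 380.4 = 654.9
Trade balance (goods + services) = -9.7 + 654.9 = 645.2
Net primary income = 18.4
Net secondary income = -0.8
Current account = 645.2 + 18.4 + (-0.8) = 662.8
Financial account = -(662.8 + (-16.7)) = -646.1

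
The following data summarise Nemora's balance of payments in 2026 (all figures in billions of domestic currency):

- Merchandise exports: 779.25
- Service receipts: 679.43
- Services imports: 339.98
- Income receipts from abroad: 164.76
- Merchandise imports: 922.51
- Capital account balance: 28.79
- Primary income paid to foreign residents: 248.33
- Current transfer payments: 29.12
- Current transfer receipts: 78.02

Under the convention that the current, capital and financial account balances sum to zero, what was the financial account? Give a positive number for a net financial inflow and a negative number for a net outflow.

Goods balance = 779.25 - 922.51 = -143.26
Services balance = 679.43 - 339.98 = 339.45
Trade balance (goods + services) = -143.26 + 339.45 = 196.19
Net primary income = 164.76 - 248.33 = -83.57
Net secondary income = 78.02 - 29.12 = 48.90
Current account = 196.19 + (-83.57) + 48.90 = 161.52
Financial account = -(161.52 + 28.79) = -190.31

-190.31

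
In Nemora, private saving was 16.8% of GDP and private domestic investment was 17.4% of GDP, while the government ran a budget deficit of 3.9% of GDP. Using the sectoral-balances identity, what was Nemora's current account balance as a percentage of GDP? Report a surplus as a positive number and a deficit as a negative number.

-4.5

By the sectoral-balances identity, CA = (S_private - I) + (T - G).
Private balance = 16.8 - 17.4 = -0.6
Government balance (T - G) = -3.9
CA = -0.6 + (-3.9) = -4.5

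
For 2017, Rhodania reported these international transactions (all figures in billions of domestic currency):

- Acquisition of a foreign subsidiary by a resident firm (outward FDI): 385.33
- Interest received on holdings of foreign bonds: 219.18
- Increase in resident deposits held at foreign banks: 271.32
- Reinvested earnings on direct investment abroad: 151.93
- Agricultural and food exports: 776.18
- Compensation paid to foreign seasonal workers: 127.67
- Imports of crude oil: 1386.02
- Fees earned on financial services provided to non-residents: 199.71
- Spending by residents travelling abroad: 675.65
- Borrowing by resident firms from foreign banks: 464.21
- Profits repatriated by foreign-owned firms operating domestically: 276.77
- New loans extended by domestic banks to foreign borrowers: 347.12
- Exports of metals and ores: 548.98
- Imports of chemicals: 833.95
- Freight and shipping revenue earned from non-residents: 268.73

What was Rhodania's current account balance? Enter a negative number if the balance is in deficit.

-1135.35

Goods: 776.18 + 548.98 - 833.95 - 1386.02 = -894.81
Services: -675.65 + 199.71 + 268.73 = -207.21
Primary income: -276.77 - 127.67 + 151.93 + 219.18 = -33.33
Current account = (-894.81) + (-207.21) + (-33.33) = -1135.35
(Excluded from the current account — financial account: acquisition of a foreign subsidiary by a resident firm (outward FDI) 385.33, increase in resident deposits held at foreign banks 271.32, borrowing by resident firms from foreign banks 464.21, new loans extended by domestic banks to foreign borrowers 347.12.)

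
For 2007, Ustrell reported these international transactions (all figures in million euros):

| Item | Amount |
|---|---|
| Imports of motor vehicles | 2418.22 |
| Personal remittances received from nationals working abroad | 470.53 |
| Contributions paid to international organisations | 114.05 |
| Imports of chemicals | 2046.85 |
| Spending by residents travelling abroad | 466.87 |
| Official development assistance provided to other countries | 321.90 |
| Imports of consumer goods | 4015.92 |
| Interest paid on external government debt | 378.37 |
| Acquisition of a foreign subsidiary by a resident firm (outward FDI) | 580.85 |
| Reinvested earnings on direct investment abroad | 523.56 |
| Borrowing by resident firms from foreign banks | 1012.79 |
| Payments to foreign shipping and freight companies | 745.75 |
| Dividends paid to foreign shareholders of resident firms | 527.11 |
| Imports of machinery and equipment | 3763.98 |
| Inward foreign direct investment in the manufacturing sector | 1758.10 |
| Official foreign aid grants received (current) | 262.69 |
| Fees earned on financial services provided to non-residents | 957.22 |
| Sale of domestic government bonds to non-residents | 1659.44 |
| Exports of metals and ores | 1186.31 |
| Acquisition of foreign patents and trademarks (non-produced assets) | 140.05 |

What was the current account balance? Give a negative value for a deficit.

Goods: -2418.22 - 4015.92 + 1186.31 - 3763.98 - 2046.85 = -11058.66
Services: -745.75 - 466.87 + 957.22 = -255.40
Primary income: -527.11 - 378.37 + 523.56 = -381.92
Secondary income: 262.69 + 470.53 - 114.05 - 321.90 = 297.27
Current account = (-11058.66) + (-255.40) + (-381.92) + 297.27 = -11398.71
(Excluded from the current account — financial account: acquisition of a foreign subsidiary by a resident firm (outward FDI) 580.85, borrowing by resident firms from foreign banks 1012.79, inward foreign direct investment in the manufacturing sector 1758.10, sale of domestic government bonds to non-residents 1659.44; capital account: acquisition of foreign patents and trademarks (non-produced assets) 140.05.)

-11398.71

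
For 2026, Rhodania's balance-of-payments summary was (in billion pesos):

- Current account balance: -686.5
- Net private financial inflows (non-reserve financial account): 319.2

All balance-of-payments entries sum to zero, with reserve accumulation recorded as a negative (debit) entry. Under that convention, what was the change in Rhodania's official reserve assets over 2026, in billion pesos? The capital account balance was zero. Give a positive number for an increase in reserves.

-367.3

Official reserve transactions balance = -((-686.5) + 319.2) = 367.3
An accumulation of reserves is recorded as a debit (negative entry), so the change in the stock of reserves is the negative of that balance.
Change in official reserves = -(367.3) = -367.3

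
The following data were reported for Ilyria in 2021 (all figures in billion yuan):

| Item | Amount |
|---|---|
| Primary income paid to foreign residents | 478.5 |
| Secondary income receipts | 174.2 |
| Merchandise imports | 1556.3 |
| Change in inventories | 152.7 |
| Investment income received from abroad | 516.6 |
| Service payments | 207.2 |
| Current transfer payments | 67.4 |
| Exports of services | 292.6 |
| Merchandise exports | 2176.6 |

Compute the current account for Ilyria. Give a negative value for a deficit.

Goods balance = 2176.6 - 1556.3 = 620.3
Services balance = 292.6 - 207.2 = 85.4
Trade balance (goods + services) = 620.3 + 85.4 = 705.7
Net primary income = 516.6 - 478.5 = 38.1
Net secondary income = 174.2 - 67.4 = 106.8
Current account = 705.7 + 38.1 + 106.8 = 850.6

850.6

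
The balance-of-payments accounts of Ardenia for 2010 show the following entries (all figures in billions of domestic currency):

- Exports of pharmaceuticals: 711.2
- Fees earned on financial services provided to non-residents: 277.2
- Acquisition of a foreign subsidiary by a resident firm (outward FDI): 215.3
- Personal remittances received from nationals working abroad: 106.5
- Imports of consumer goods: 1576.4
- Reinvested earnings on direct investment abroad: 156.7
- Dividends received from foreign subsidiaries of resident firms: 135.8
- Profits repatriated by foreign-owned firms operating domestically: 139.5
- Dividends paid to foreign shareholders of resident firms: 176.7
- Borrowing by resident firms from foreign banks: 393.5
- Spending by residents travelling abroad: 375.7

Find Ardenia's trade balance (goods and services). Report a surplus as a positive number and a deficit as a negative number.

-963.7

Goods: 711.2 - 1576.4 = -865.2
Services: -375.7 + 277.2 = -98.5
Trade balance = -865.2 + (-98.5) = -963.7
(Excluded from the trade balance — financial account: acquisition of a foreign subsidiary by a resident firm (outward FDI) 215.3, borrowing by resident firms from foreign banks 393.5; secondary income: personal remittances received from nationals working abroad 106.5; primary income: reinvested earnings on direct investment abroad 156.7, dividends received from foreign subsidiaries of resident firms 135.8, profits repatriated by foreign-owned firms operating domestically 139.5, dividends paid to foreign shareholders of resident firms 176.7.)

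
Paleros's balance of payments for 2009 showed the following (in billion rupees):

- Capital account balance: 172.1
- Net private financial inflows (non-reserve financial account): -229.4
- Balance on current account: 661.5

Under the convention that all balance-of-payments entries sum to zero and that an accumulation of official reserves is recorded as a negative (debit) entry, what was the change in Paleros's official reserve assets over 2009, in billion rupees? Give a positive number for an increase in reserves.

Official reserve transactions balance = -(661.5 + 172.1 + (-229.4)) = -604.2
An accumulation of reserves is recorded as a debit (negative entry), so the change in the stock of reserves is the negative of that balance.
Change in official reserves = -(-604.2) = 604.2

604.2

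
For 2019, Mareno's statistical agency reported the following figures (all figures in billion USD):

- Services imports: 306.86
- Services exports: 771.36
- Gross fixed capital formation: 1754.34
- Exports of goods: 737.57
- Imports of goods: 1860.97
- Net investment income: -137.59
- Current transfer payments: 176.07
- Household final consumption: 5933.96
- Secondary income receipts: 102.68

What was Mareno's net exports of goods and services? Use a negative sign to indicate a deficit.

Goods balance = 737.57 - 1860.97 = -1123.40
Services balance = 771.36 - 306.86 = 464.50
Trade balance (goods + services) = -1123.40 + 464.50 = -658.90

-658.90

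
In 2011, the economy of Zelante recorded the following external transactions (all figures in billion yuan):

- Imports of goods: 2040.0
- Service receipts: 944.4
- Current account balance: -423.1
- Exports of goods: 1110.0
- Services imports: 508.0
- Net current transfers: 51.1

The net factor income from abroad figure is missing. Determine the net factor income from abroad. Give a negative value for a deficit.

Current account = goods balance + services balance + net primary income + net secondary income
Sum of the known components = -442.5
Net factor income from abroad = CA - (known components) = -423.1 - (-442.5) = 19.4

19.4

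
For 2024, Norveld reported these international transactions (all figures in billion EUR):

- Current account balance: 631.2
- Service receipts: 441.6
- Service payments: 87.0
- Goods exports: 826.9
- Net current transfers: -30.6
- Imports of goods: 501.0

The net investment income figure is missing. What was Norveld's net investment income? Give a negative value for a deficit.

Current account = goods balance + services balance + net primary income + net secondary income
Sum of the known components = 649.9
Net investment income = CA - (known components) = 631.2 - 649.9 = -18.7

-18.7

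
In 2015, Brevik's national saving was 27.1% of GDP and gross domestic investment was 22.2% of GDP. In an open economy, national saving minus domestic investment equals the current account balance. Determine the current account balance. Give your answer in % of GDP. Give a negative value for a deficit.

4.9

CA = S - I = 27.1 - 22.2 = 4.9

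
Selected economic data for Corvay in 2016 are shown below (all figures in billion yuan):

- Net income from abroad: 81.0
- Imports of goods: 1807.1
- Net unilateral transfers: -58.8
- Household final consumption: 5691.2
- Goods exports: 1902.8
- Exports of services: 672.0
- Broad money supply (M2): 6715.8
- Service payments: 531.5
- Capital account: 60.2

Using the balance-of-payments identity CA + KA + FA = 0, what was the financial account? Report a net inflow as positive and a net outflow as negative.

Goods balance = 1902.8 - 1807.1 = 95.7
Services balance = 672.0 - 531.5 = 140.5
Trade balance (goods + services) = 95.7 + 140.5 = 236.2
Net primary income = 81.0
Net secondary income = -58.8
Current account = 236.2 + 81.0 + (-58.8) = 258.4
Financial account = -(258.4 + 60.2) = -318.6

-318.6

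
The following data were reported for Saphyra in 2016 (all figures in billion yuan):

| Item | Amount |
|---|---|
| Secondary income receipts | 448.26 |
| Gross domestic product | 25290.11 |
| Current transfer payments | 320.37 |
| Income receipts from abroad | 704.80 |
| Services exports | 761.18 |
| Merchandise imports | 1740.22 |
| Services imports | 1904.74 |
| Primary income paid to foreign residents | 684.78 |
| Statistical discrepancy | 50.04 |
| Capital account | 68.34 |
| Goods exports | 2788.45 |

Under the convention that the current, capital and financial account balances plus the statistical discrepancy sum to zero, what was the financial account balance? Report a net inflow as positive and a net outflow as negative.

Goods balance = 2788.45 - 1740.22 = 1048.23
Services balance = 761.18 - 1904.74 = -1143.56
Trade balance (goods + services) = 1048.23 + (-1143.56) = -95.33
Net primary income = 704.80 - 684.78 = 20.02
Net secondary income = 448.26 - 320.37 = 127.89
Current account = -95.33 + 20.02 + 127.89 = 52.58
Financial account = -(52.58 + 68.34 + 50.04) = -170.96

-170.96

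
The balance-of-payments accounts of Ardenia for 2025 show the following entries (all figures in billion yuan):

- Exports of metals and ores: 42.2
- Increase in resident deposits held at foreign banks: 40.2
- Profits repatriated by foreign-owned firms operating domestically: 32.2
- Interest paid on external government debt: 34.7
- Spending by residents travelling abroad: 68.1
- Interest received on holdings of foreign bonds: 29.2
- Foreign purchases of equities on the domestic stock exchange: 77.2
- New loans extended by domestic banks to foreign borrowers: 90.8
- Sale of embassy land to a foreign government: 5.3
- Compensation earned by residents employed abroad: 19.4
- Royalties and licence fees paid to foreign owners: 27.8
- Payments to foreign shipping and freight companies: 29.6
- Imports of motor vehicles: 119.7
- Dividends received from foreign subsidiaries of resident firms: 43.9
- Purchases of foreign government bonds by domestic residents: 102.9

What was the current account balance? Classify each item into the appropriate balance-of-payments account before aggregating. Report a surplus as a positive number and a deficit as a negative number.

-177.4

Goods: 42.2 - 119.7 = -77.5
Services: -68.1 - 27.8 - 29.6 = -125.5
Primary income: -34.7 - 32.2 + 29.2 + 19.4 + 43.9 = 25.6
Current account = (-77.5) + (-125.5) + 25.6 = -177.4
(Excluded from the current account — financial account: increase in resident deposits held at foreign banks 40.2, foreign purchases of equities on the domestic stock exchange 77.2, new loans extended by domestic banks to foreign borrowers 90.8, purchases of foreign government bonds by domestic residents 102.9; capital account: sale of embassy land to a foreign government 5.3.)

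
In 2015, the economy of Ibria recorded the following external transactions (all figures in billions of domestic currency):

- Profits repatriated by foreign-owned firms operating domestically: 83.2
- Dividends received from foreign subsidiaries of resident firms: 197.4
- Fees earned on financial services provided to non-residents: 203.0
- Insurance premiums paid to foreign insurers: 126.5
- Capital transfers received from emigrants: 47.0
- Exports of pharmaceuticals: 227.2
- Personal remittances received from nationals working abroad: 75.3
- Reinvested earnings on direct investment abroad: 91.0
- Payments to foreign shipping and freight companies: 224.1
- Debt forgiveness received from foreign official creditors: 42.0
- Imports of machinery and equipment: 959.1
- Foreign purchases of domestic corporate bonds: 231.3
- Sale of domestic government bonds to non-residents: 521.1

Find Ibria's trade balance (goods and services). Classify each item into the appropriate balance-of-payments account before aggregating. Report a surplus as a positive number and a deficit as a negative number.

-879.5

Goods: -959.1 + 227.2 = -731.9
Services: 203.0 - 126.5 - 224.1 = -147.6
Trade balance = -731.9 + (-147.6) = -879.5
(Excluded from the trade balance — primary income: profits repatriated by foreign-owned firms operating domestically 83.2, dividends received from foreign subsidiaries of resident firms 197.4, reinvested earnings on direct investment abroad 91.0; capital account: capital transfers received from emigrants 47.0, debt forgiveness received from foreign official creditors 42.0; secondary income: personal remittances received from nationals working abroad 75.3; financial account: foreign purchases of domestic corporate bonds 231.3, sale of domestic government bonds to non-residents 521.1.)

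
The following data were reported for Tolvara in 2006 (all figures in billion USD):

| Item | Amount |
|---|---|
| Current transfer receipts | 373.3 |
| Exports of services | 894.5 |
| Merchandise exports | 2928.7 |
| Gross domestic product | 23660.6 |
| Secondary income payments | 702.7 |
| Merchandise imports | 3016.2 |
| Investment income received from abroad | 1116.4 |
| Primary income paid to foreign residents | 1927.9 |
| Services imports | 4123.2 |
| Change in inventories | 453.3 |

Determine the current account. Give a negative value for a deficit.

Goods balance = 2928.7 - 3016.2 = -87.5
Services balance = 894.5 - 4123.2 = -3228.7
Trade balance (goods + services) = -87.5 + (-3228.7) = -3316.2
Net primary income = 1116.4 - 1927.9 = -811.5
Net secondary income = 373.3 - 702.7 = -329.4
Current account = -3316.2 + (-811.5) + (-329.4) = -4457.1

-4457.1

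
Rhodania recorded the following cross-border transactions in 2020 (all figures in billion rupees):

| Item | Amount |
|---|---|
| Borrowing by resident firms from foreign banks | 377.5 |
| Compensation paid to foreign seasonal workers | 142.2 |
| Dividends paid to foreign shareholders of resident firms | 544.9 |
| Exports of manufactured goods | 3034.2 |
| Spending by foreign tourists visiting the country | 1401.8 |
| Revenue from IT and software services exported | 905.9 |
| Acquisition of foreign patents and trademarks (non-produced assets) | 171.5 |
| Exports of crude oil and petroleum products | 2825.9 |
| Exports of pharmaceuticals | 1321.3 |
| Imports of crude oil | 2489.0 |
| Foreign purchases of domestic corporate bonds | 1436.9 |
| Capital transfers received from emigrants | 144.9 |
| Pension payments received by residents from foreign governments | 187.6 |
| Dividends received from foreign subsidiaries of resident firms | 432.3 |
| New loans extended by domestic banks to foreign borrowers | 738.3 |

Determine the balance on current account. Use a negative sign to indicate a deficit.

6932.9

Goods: 1321.3 + 3034.2 + 2825.9 - 2489.0 = 4692.4
Services: 1401.8 + 905.9 = 2307.7
Primary income: -142.2 - 544.9 + 432.3 = -254.8
Secondary income: 187.6
Current account = 4692.4 + 2307.7 + (-254.8) + 187.6 = 6932.9
(Excluded from the current account — financial account: borrowing by resident firms from foreign banks 377.5, foreign purchases of domestic corporate bonds 1436.9, new loans extended by domestic banks to foreign borrowers 738.3; capital account: acquisition of foreign patents and trademarks (non-produced assets) 171.5, capital transfers received from emigrants 144.9.)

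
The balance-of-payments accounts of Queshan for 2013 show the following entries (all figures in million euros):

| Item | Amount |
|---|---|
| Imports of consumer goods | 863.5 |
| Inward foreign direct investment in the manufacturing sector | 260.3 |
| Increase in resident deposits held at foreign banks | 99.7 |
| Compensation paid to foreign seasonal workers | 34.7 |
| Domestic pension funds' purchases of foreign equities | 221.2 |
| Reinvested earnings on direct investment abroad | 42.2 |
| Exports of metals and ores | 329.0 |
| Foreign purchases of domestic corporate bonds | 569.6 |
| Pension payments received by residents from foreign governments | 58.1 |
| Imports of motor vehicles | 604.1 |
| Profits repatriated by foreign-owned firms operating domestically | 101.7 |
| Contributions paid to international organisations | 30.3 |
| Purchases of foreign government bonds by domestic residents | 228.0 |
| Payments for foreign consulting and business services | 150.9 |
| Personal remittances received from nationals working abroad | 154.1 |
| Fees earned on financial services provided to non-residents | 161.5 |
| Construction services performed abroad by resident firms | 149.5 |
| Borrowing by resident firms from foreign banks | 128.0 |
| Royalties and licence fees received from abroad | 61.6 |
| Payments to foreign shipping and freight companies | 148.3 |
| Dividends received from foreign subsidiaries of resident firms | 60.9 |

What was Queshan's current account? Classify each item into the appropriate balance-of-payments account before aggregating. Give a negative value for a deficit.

-916.6

Goods: -604.1 + 329.0 - 863.5 = -1138.6
Services: -148.3 + 61.6 - 150.9 + 149.5 + 161.5 = 73.4
Primary income: 60.9 - 34.7 + 42.2 - 101.7 = -33.3
Secondary income: 154.1 - 30.3 + 58.1 = 181.9
Current account = (-1138.6) + 73.4 + (-33.3) + 181.9 = -916.6
(Excluded from the current account — financial account: inward foreign direct investment in the manufacturing sector 260.3, increase in resident deposits held at foreign banks 99.7, domestic pension funds' purchases of foreign equities 221.2, foreign purchases of domestic corporate bonds 569.6, purchases of foreign government bonds by domestic residents 228.0, borrowing by resident firms from foreign banks 128.0.)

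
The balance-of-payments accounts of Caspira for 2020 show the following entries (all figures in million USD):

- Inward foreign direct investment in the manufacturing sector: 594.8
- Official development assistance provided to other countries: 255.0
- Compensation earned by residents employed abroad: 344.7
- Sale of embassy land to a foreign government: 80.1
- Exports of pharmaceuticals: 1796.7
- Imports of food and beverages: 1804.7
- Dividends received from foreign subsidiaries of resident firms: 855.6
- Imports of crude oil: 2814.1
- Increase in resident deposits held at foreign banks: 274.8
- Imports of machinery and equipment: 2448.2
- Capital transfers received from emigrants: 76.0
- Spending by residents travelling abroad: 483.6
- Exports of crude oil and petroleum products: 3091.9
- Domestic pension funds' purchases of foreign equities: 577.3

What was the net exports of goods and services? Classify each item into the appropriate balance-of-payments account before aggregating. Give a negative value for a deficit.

Goods: 1796.7 - 1804.7 - 2448.2 + 3091.9 - 2814.1 = -2178.4
Services: -483.6
Trade balance = -2178.4 + (-483.6) = -2662.0
(Excluded from the trade balance — financial account: inward foreign direct investment in the manufacturing sector 594.8, increase in resident deposits held at foreign banks 274.8, domestic pension funds' purchases of foreign equities 577.3; secondary income: official development assistance provided to other countries 255.0; primary income: compensation earned by residents employed abroad 344.7, dividends received from foreign subsidiaries of resident firms 855.6; capital account: sale of embassy land to a foreign government 80.1, capital transfers received from emigrants 76.0.)

-2662.0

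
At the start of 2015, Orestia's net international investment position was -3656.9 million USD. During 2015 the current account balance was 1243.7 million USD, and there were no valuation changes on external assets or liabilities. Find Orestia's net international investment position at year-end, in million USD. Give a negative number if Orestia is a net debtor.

With no valuation effects, change in NIIP = current account = 1243.7
End-of-year NIIP = -3656.9 + 1243.7 = -2413.2

-2413.2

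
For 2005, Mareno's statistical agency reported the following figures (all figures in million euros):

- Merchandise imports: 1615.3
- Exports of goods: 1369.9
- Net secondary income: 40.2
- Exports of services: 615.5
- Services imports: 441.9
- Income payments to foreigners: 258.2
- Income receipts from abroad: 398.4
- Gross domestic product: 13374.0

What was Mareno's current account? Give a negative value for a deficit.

108.6

Goods balance = 1369.9 - 1615.3 = -245.4
Services balance = 615.5 - 441.9 = 173.6
Trade balance (goods + services) = -245.4 + 173.6 = -71.8
Net primary income = 398.4 - 258.2 = 140.2
Net secondary income = 40.2
Current account = -71.8 + 140.2 + 40.2 = 108.6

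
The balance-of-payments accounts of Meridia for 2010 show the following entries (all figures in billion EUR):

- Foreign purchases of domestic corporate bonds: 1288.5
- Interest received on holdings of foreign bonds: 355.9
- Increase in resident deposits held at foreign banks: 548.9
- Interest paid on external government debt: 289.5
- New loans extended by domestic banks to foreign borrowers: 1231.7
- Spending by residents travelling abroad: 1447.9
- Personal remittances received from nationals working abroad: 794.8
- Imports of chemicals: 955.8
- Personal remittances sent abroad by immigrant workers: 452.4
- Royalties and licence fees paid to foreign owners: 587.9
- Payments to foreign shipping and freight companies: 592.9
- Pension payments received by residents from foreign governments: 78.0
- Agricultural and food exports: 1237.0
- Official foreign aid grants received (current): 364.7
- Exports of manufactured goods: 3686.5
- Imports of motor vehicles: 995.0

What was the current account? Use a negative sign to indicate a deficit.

Goods: -955.8 + 3686.5 + 1237.0 - 995.0 = 2972.7
Services: -1447.9 - 587.9 - 592.9 = -2628.7
Primary income: -289.5 + 355.9 = 66.4
Secondary income: 794.8 + 78.0 + 364.7 - 452.4 = 785.1
Current account = 2972.7 + (-2628.7) + 66.4 + 785.1 = 1195.5
(Excluded from the current account — financial account: foreign purchases of domestic corporate bonds 1288.5, increase in resident deposits held at foreign banks 548.9, new loans extended by domestic banks to foreign borrowers 1231.7.)

1195.5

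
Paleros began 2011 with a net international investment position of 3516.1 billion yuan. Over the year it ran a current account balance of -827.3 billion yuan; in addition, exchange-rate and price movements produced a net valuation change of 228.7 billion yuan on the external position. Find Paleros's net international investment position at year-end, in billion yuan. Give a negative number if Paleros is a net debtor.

Change in NIIP = current account + net valuation change = -827.3 + 228.7 = -598.6
End-of-year NIIP = 3516.1 + (-598.6) = 2917.5

2917.5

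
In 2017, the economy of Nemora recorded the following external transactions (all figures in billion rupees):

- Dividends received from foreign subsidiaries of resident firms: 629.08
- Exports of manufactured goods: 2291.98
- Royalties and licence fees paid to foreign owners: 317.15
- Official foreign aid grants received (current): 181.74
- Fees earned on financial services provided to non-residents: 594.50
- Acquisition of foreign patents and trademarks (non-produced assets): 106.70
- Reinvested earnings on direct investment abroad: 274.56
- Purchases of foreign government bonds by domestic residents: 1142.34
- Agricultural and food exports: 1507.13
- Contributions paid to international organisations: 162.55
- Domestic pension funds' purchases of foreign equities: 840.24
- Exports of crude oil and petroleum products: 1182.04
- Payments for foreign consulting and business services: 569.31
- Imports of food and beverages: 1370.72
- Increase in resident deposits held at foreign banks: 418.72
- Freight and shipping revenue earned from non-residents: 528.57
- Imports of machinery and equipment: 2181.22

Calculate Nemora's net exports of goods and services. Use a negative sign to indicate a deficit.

1665.82

Goods: 1507.13 - 2181.22 + 2291.98 + 1182.04 - 1370.72 = 1429.21
Services: -569.31 - 317.15 + 528.57 + 594.50 = 236.61
Trade balance = 1429.21 + 236.61 = 1665.82
(Excluded from the trade balance — primary income: dividends received from foreign subsidiaries of resident firms 629.08, reinvested earnings on direct investment abroad 274.56; secondary income: official foreign aid grants received (current) 181.74, contributions paid to international organisations 162.55; capital account: acquisition of foreign patents and trademarks (non-produced assets) 106.70; financial account: purchases of foreign government bonds by domestic residents 1142.34, domestic pension funds' purchases of foreign equities 840.24, increase in resident deposits held at foreign banks 418.72.)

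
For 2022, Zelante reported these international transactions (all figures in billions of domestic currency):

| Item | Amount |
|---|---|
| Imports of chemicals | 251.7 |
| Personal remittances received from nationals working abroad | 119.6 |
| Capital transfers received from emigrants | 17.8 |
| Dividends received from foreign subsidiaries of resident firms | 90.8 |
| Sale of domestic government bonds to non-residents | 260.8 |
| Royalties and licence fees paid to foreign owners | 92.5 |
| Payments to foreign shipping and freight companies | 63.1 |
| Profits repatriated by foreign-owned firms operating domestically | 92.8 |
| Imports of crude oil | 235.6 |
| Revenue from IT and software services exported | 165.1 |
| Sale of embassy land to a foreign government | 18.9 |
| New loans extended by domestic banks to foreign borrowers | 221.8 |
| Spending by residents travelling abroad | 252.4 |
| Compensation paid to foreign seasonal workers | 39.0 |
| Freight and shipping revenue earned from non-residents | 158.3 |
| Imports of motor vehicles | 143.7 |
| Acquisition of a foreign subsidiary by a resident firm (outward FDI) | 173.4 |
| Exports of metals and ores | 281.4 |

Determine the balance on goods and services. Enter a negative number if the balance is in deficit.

Goods: -235.6 - 251.7 - 143.7 + 281.4 = -349.6
Services: 165.1 + 158.3 - 92.5 - 252.4 - 63.1 = -84.6
Trade balance = -349.6 + (-84.6) = -434.2
(Excluded from the trade balance — secondary income: personal remittances received from nationals working abroad 119.6; capital account: capital transfers received from emigrants 17.8, sale of embassy land to a foreign government 18.9; primary income: dividends received from foreign subsidiaries of resident firms 90.8, profits repatriated by foreign-owned firms operating domestically 92.8, compensation paid to foreign seasonal workers 39.0; financial account: sale of domestic government bonds to non-residents 260.8, new loans extended by domestic banks to foreign borrowers 221.8, acquisition of a foreign subsidiary by a resident firm (outward FDI) 173.4.)

-434.2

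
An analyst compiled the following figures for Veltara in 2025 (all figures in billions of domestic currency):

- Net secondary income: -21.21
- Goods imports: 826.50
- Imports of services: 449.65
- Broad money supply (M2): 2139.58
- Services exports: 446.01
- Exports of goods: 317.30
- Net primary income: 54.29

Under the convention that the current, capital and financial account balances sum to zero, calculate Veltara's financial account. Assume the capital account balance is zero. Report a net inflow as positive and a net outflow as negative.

Goods balance = 317.30 - 826.50 = -509.20
Services balance = 446.01 - 449.65 = -3.64
Trade balance (goods + services) = -509.20 + (-3.64) = -512.84
Net primary income = 54.29
Net secondary income = -21.21
Current account = -512.84 + 54.29 + (-21.21) = -479.76
Financial account = -(-479.76) = 479.76

479.76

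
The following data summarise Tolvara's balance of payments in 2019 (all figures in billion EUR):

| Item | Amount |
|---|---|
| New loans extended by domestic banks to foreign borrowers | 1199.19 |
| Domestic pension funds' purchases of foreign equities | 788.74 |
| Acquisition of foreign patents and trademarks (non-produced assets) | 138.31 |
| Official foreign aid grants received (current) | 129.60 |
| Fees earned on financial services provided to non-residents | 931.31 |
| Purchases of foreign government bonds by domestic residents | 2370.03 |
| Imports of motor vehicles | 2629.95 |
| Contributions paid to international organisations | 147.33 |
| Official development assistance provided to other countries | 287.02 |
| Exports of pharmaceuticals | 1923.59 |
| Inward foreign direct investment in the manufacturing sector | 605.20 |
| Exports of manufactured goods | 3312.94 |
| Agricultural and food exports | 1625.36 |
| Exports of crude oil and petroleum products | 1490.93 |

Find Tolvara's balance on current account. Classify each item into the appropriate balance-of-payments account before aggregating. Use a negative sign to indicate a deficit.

6349.43

Goods: -2629.95 + 1625.36 + 3312.94 + 1923.59 + 1490.93 = 5722.87
Services: 931.31
Secondary income: -287.02 + 129.60 - 147.33 = -304.75
Current account = 5722.87 + 931.31 + (-304.75) = 6349.43
(Excluded from the current account — financial account: new loans extended by domestic banks to foreign borrowers 1199.19, domestic pension funds' purchases of foreign equities 788.74, purchases of foreign government bonds by domestic residents 2370.03, inward foreign direct investment in the manufacturing sector 605.20; capital account: acquisition of foreign patents and trademarks (non-produced assets) 138.31.)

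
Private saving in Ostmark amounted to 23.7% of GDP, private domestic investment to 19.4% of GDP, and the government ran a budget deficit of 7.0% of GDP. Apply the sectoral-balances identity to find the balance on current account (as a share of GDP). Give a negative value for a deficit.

-2.7

By the sectoral-balances identity, CA = (S_private - I) + (T - G).
Private balance = 23.7 - 19.4 = 4.3
Government balance (T - G) = -7.0
CA = 4.3 + (-7.0) = -2.7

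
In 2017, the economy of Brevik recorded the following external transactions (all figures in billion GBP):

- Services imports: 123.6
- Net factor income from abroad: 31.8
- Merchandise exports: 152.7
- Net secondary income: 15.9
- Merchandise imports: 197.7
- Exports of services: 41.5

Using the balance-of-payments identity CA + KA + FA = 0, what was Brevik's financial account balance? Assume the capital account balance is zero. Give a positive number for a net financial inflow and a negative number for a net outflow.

Goods balance = 152.7 - 197.7 = -45.0
Services balance = 41.5 - 123.6 = -82.1
Trade balance (goods + services) = -45.0 + (-82.1) = -127.1
Net primary income = 31.8
Net secondary income = 15.9
Current account = -127.1 + 31.8 + 15.9 = -79.4
Financial account = -(-79.4) = 79.4

79.4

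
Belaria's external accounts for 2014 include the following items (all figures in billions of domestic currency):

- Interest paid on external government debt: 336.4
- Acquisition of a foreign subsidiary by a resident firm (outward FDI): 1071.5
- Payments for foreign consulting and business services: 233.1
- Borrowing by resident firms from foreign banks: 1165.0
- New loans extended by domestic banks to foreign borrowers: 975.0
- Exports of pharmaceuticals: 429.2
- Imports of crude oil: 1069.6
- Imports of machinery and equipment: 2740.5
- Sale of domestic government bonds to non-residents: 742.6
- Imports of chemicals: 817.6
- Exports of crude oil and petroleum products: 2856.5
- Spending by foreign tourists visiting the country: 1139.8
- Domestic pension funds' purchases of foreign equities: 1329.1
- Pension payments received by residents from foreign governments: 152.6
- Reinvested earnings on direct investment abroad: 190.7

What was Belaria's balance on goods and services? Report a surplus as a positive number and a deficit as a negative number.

-435.3

Goods: 429.2 - 2740.5 - 1069.6 + 2856.5 - 817.6 = -1342.0
Services: 1139.8 - 233.1 = 906.7
Trade balance = -1342.0 + 906.7 = -435.3
(Excluded from the trade balance — primary income: interest paid on external government debt 336.4, reinvested earnings on direct investment abroad 190.7; financial account: acquisition of a foreign subsidiary by a resident firm (outward FDI) 1071.5, borrowing by resident firms from foreign banks 1165.0, new loans extended by domestic banks to foreign borrowers 975.0, sale of domestic government bonds to non-residents 742.6, domestic pension funds' purchases of foreign equities 1329.1; secondary income: pension payments received by residents from foreign governments 152.6.)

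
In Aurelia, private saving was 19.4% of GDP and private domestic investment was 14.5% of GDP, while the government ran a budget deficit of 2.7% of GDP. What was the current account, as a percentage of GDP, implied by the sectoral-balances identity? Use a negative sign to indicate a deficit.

2.2

By the sectoral-balances identity, CA = (S_private - I) + (T - G).
Private balance = 19.4 - 14.5 = 4.9
Government balance (T - G) = -2.7
CA = 4.9 + (-2.7) = 2.2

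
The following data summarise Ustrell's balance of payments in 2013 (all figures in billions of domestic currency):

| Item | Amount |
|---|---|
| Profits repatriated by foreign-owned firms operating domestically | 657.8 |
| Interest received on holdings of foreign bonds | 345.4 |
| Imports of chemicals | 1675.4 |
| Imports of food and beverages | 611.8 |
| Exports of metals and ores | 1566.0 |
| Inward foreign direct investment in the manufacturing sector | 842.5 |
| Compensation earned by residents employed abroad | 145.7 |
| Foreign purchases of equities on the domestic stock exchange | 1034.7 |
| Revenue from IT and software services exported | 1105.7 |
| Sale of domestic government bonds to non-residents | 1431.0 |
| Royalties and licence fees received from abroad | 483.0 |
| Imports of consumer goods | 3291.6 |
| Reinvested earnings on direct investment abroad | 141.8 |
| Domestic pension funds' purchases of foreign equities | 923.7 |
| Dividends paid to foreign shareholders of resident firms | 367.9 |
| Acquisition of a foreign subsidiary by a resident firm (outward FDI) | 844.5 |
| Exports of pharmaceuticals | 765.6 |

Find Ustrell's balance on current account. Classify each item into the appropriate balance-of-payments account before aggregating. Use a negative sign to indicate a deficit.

-2051.3

Goods: -3291.6 + 765.6 - 1675.4 - 611.8 + 1566.0 = -3247.2
Services: 483.0 + 1105.7 = 1588.7
Primary income: 145.7 + 345.4 - 367.9 - 657.8 + 141.8 = -392.8
Current account = (-3247.2) + 1588.7 + (-392.8) = -2051.3
(Excluded from the current account — financial account: inward foreign direct investment in the manufacturing sector 842.5, foreign purchases of equities on the domestic stock exchange 1034.7, sale of domestic government bonds to non-residents 1431.0, domestic pension funds' purchases of foreign equities 923.7, acquisition of a foreign subsidiary by a resident firm (outward FDI) 844.5.)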